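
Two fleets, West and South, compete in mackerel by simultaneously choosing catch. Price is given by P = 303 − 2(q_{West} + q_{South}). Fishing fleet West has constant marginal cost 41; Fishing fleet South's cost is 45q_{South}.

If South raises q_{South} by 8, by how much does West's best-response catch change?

-4

Fishing fleet West's profit: π = q_{West}(303 − 2(q_{West} + q_{South})) − 41q_{West}.
∂π/∂q_{West} = 262 − 4q_{West} − 2q_{South} = 0, so q_{West} = 65.5 − 0.5q_{South}.
The reaction-function slope is −0.5, so an 8-unit rise in q_{South} moves q_{West} by −0.5 × 8 = −4. West's best response falls — the actions are strategic substitutes.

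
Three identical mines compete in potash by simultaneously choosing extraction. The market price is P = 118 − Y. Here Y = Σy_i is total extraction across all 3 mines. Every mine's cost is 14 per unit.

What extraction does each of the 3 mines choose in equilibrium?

26

A representative mine's profit is π_i = y_i(118 − Y) − 14y_i, with Y = y_i + Σ_{j≠i} y_j.
First-order condition: 104 − 2y_i − Σ_{j≠i} y_j = 0.
In a symmetric equilibrium every mine chooses the same y, so Σ_{j≠i} y_j = 2y. The condition becomes 104 − 4y = 0, giving y = 104/4 = 26.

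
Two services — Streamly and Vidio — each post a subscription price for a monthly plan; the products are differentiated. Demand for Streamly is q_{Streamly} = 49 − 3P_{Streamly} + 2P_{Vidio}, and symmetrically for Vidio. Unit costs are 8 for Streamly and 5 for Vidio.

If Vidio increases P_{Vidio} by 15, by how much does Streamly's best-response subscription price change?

5

Streamly's profit: π = (P_{Streamly} − 8)(49 − 3P_{Streamly} + 2P_{Vidio}).
∂π/∂P_{Streamly} = 73 − 6P_{Streamly} + 2P_{Vidio} = 0 ⇒ P_{Streamly} = 73/6 + (1/3)P_{Vidio}.
The reaction-function slope is 1/3, so a 15-unit rise in P_{Vidio} moves P_{Streamly} by 1/3 × 15 = 5. Streamly's best response rises — the actions are strategic complements.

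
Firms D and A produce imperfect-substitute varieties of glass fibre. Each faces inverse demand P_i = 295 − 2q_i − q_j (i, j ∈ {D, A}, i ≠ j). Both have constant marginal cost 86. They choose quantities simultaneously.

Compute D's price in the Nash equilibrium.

169.6

Firm D's profit: π = q_D(295 − 2q_D − q_A) − 86q_D.
∂π/∂q_D = 209 − 4q_D − q_A = 0 ⇒ q_D = 52.25 − 0.25q_A.
Setting q_D = q_A in the reaction function: q_D = 52.25 − 0.25q_D, so q_D = 52.25 / 1.25 = 41.8.
P_D = 295 − 2·41.8 − 41.8 = 169.6.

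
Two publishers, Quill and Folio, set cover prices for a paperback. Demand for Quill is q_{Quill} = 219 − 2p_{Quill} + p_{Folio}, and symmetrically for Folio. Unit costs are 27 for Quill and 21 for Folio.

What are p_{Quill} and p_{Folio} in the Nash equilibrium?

90.2, 87.8

Quill's profit: π = (p_{Quill} − 27)(219 − 2p_{Quill} + p_{Folio}).
∂π/∂p_{Quill} = 273 − 4p_{Quill} + p_{Folio} = 0 ⇒ p_{Quill} = 68.25 + 0.25p_{Folio}.
Similarly p_{Folio} = 65.25 + 0.25p_{Quill}.
Solving the two reaction functions simultaneously: (1 − (0.25)(0.25))p_{Quill} = 68.25 + 0.25·65.25, so 0.9375p_{Quill} = 84.5625 and p_{Quill} = 90.2.
Then p_{Folio} = 65.25 + 0.25·90.2 = 87.8.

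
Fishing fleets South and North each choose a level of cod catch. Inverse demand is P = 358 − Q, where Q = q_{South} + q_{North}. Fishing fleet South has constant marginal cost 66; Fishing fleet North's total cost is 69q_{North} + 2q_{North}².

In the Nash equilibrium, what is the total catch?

159

Fishing fleet South's profit: π = q_{South}(358 − (q_{South} + q_{North})) − 66q_{South}.
∂π/∂q_{South} = 292 − 2q_{South} − q_{North} = 0, so q_{South} = 146 − 0.5q_{North}.
For North: ∂π/∂q_{North} = 289 − 6q_{North} − q_{South} = 0 ⇒ q_{North} = 289/6 − (1/6)q_{South}.
Solving the two reaction functions simultaneously: (1 − (−0.5)(−1/6))q_{South} = 146 − 0.5·(289/6), so (11/12)q_{South} = 1463/12 and q_{South} = 133.
Then q_{North} = 289/6 − (1/6)·133 = 26.
Total catch: 133 + 26 = 159.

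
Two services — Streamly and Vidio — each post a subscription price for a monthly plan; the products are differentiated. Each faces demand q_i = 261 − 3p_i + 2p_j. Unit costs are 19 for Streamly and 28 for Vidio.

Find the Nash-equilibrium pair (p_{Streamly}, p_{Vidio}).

Streamly's profit: π = (p_{Streamly} − 19)(261 − 3p_{Streamly} + 2p_{Vidio}).
∂π/∂p_{Streamly} = 318 − 6p_{Streamly} + 2p_{Vidio} = 0 ⇒ p_{Streamly} = 53 + (1/3)p_{Vidio}.
Similarly p_{Vidio} = 57.5 + (1/3)p_{Streamly}.
Substituting the second reaction function into the first: p_{Streamly} = 53 + (1/3)(57.5 + (1/3)p_{Streamly}), which gives (8/9)p_{Streamly} = 433/6 ⇒ p_{Streamly} = 81.1875.
Then p_{Vidio} = 57.5 + (1/3)·81.1875 = 84.5625.

81.1875, 84.5625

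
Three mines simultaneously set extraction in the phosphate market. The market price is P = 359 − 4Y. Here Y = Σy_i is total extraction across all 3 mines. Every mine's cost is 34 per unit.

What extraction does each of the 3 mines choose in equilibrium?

A representative mine's profit is π_i = y_i(359 − 4Y) − 34y_i, with Y = y_i + Σ_{j≠i} y_j.
First-order condition: 325 − 8y_i − 4Σ_{j≠i} y_j = 0.
With identical mines, set every y_j = y: then 325 − 8y − 8y = 0, i.e. y = 325/16 = 20.3125.

20.3125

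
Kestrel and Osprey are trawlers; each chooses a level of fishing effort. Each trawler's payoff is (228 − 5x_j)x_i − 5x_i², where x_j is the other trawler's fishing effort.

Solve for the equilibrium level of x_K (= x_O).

Kestrel's payoff is (228 − 5x_O)x_K − 5x_K².
∂π/∂x_K = 228 − 5x_O − 10x_K = 0, so x_K = 22.8 − 0.5x_O.
By symmetry x_O = x_K; substituting into the reaction function, 1.5x_K = 22.8 and x_K = 15.2.

15.2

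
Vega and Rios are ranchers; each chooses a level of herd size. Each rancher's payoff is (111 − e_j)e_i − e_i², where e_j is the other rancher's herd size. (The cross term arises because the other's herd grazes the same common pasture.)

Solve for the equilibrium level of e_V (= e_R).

Vega's payoff is (111 − e_R)e_V − e_V².
∂π/∂e_V = 111 − e_R − 2e_V = 0, so e_V = 55.5 − 0.5e_R.
By symmetry e_R = e_V; substituting into the reaction function, 1.5e_V = 55.5 and e_V = 37.

37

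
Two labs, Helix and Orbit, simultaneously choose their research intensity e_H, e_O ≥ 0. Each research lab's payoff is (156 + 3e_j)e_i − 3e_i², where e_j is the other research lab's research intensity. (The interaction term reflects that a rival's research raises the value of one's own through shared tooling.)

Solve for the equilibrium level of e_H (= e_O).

Helix's payoff is (156 + 3e_O)e_H − 3e_H².
∂π/∂e_H = 156 + 3e_O − 6e_H = 0, so e_H = 26 + 0.5e_O.
The game is symmetric, so in equilibrium e_O = e_H: the reaction function gives 0.5e_H = 26, hence e_H = 52.

52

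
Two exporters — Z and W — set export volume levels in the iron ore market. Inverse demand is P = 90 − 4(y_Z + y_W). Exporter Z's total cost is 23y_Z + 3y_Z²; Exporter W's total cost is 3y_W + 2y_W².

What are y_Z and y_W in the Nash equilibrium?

3, 6.25

Exporter Z's profit: π = y_Z(90 − 4(y_Z + y_W)) − 23y_Z − 3y_Z².
∂π/∂y_Z = 67 − 14y_Z − 4y_W = 0, so y_Z = 67/14 − (2/7)y_W.
For W: ∂π/∂y_W = 87 − 12y_W − 4y_Z = 0 ⇒ y_W = 7.25 − (1/3)y_Z.
Substituting the second reaction function into the first: y_Z = 67/14 − (2/7)(7.25 − (1/3)y_Z), which gives (19/21)y_Z = 19/7 ⇒ y_Z = 3.
Then y_W = 7.25 − (1/3)·3 = 6.25.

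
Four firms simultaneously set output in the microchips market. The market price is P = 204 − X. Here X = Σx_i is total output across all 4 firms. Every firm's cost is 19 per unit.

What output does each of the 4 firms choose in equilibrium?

A representative firm's profit is π_i = x_i(204 − X) − 19x_i, with X = x_i + Σ_{j≠i} x_j.
First-order condition: 185 − 2x_i − Σ_{j≠i} x_j = 0.
Imposing symmetry (x_j = x for all j) turns Σ_{j≠i} x_j into 3x, so 185 = 5x and x = 37.

37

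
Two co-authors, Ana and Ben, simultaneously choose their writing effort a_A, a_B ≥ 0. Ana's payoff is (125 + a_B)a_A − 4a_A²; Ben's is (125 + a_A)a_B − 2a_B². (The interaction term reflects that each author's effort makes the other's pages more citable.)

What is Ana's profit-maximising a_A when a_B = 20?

18.125

Expanding Ana's payoff: 125a_A + a_Ba_A − 4a_A².
∂π/∂a_A = 125 + a_B − 8a_A = 0, so a_A = 15.625 + 0.125a_B.
At a_B = 20: a_A = 15.625 + 0.125·20 = 18.125.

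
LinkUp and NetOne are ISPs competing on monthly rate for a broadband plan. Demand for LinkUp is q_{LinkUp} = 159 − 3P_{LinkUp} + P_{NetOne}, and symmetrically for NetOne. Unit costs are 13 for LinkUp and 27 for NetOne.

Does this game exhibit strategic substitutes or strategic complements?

LinkUp's profit: π = (P_{LinkUp} − 13)(159 − 3P_{LinkUp} + P_{NetOne}).
∂π/∂P_{LinkUp} = 198 − 6P_{LinkUp} + P_{NetOne} = 0 ⇒ P_{LinkUp} = 33 + (1/6)P_{NetOne}.
The best-response slope dP_{LinkUp}/dP_{NetOne} = 1/6 > 0: the reaction function is upward-sloping, so the choices are strategic complements.

strategic complements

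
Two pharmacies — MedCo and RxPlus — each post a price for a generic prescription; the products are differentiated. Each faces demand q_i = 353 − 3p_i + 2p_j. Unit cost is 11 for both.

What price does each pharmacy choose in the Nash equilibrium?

96.5

MedCo's profit: π = (p_{MedCo} − 11)(353 − 3p_{MedCo} + 2p_{RxPlus}).
∂π/∂p_{MedCo} = 386 − 6p_{MedCo} + 2p_{RxPlus} = 0 ⇒ p_{MedCo} = 193/3 + (1/3)p_{RxPlus}.
By symmetry p_{RxPlus} = p_{MedCo}; substituting into the reaction function, (2/3)p_{MedCo} = 193/3 and p_{MedCo} = 96.5.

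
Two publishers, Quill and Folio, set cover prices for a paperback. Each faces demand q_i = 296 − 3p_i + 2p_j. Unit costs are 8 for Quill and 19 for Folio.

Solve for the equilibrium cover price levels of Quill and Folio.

Quill's profit: π = (p_{Quill} − 8)(296 − 3p_{Quill} + 2p_{Folio}).
∂π/∂p_{Quill} = 320 − 6p_{Quill} + 2p_{Folio} = 0 ⇒ p_{Quill} = 160/3 + (1/3)p_{Folio}.
Similarly p_{Folio} = 353/6 + (1/3)p_{Quill}.
Substituting the second reaction function into the first: p_{Quill} = 160/3 + (1/3)(353/6 + (1/3)p_{Quill}), which gives (8/9)p_{Quill} = 1313/18 ⇒ p_{Quill} = 82.0625.
Then p_{Folio} = 353/6 + (1/3)·82.0625 = 86.1875.

82.0625, 86.1875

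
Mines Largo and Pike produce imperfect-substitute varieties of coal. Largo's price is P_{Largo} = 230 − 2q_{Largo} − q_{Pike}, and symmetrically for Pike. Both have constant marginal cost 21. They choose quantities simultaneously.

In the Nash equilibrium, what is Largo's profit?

3494.48

Mine Largo's profit: π = q_{Largo}(230 − 2q_{Largo} − q_{Pike}) − 21q_{Largo}.
∂π/∂q_{Largo} = 209 − 4q_{Largo} − q_{Pike} = 0 ⇒ q_{Largo} = 52.25 − 0.25q_{Pike}.
Setting q_{Largo} = q_{Pike} in the reaction function: q_{Largo} = 52.25 − 0.25q_{Largo}, so q_{Largo} = 52.25 / 1.25 = 41.8.
P_{Largo} = 230 − 2·41.8 − 41.8 = 104.6.
Profit = (104.6 − 21)·41.8 = 3494.48.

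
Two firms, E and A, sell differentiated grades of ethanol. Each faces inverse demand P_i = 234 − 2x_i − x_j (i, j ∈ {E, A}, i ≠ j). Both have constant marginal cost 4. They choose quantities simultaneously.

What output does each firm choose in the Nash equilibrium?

Firm E's profit: π = x_E(234 − 2x_E − x_A) − 4x_E.
∂π/∂x_E = 230 − 4x_E − x_A = 0 ⇒ x_E = 57.5 − 0.25x_A.
The game is symmetric, so in equilibrium x_A = x_E: the reaction function gives 1.25x_E = 57.5, hence x_E = 46.

46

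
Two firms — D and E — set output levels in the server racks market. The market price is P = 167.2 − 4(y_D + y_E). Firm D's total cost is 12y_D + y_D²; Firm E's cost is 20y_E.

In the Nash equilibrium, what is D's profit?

Firm D's profit: π = y_D(167.2 − 4(y_D + y_E)) − 12y_D − y_D².
∂π/∂y_D = 155.2 − 10y_D − 4y_E = 0, so y_D = 15.52 − 0.4y_E.
For E: ∂π/∂y_E = 147.2 − 8y_E − 4y_D = 0 ⇒ y_E = 18.4 − 0.5y_D.
Plugging y_E into D's best response: y_D = 15.52 − 0.4(18.4 − 0.5y_D) ⇒ 0.8y_D = 8.16, so y_D = 10.2.
Then y_E = 18.4 − 0.5·10.2 = 13.3.
Price P = 167.2 − 4·23.5 = 73.2.
D's profit: (73.2 − 12)·10.2 − (10.2)² = 520.2.

520.2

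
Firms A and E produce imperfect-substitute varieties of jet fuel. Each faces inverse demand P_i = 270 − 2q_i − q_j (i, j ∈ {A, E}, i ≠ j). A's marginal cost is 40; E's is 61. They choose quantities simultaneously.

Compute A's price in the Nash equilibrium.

134.8

Firm A's profit: π = q_A(270 − 2q_A − q_E) − 40q_A.
∂π/∂q_A = 230 − 4q_A − q_E = 0 ⇒ q_A = 57.5 − 0.25q_E.
Similarly q_E = 52.25 − 0.25q_A.
Solving the two reaction functions simultaneously: (1 − (−0.25)(−0.25))q_A = 57.5 − 0.25·52.25, so 0.9375q_A = 44.4375 and q_A = 47.4.
Then q_E = 52.25 − 0.25·47.4 = 40.4.
P_A = 270 − 2·47.4 − 40.4 = 134.8.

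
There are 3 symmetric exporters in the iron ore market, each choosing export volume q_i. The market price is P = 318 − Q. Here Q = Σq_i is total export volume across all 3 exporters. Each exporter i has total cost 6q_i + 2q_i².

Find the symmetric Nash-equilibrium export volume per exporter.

A representative exporter's profit is π_i = q_i(318 − Q) − 6q_i − 2q_i², with Q = q_i + Σ_{j≠i} q_j.
First-order condition: 312 − 6q_i − Σ_{j≠i} q_j = 0.
With identical exporters, set every q_j = q: then 312 − 6q − 2q = 0, i.e. q = 312/8 = 39.

39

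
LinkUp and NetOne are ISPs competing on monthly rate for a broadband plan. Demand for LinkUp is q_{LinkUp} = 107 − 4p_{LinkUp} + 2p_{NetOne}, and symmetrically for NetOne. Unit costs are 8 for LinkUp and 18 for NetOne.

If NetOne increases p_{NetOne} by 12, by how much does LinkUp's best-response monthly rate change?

3

LinkUp's profit: π = (p_{LinkUp} − 8)(107 − 4p_{LinkUp} + 2p_{NetOne}).
∂π/∂p_{LinkUp} = 139 − 8p_{LinkUp} + 2p_{NetOne} = 0 ⇒ p_{LinkUp} = 17.375 + 0.25p_{NetOne}.
The reaction-function slope is 0.25, so a 12-unit rise in p_{NetOne} moves p_{LinkUp} by 0.25 × 12 = 3. LinkUp's best response rises — the actions are strategic complements.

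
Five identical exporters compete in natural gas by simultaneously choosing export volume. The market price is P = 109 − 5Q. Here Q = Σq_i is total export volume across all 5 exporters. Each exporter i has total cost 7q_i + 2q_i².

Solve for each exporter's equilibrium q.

3

A representative exporter's profit is π_i = q_i(109 − 5Q) − 7q_i − 2q_i², with Q = q_i + Σ_{j≠i} q_j.
First-order condition: 102 − 14q_i − 5Σ_{j≠i} q_j = 0.
Imposing symmetry (q_j = q for all j) turns Σ_{j≠i} q_j into 4q, so 102 = 34q and q = 3.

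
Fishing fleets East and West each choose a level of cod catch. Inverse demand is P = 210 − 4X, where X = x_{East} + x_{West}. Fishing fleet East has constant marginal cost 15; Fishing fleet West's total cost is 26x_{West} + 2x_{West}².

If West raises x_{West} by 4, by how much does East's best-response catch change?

-2

Fishing fleet East's profit: π = x_{East}(210 − 4(x_{East} + x_{West})) − 15x_{East}.
∂π/∂x_{East} = 195 − 8x_{East} − 4x_{West} = 0, so x_{East} = 24.375 − 0.5x_{West}.
The reaction-function slope is −0.5, so a 4-unit rise in x_{West} moves x_{East} by −0.5 × 4 = −2. East's best response falls — the actions are strategic substitutes.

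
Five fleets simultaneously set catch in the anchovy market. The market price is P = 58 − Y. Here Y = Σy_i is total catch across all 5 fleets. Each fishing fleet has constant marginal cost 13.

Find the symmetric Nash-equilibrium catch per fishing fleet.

7.5

A representative fishing fleet's profit is π_i = y_i(58 − Y) − 13y_i, with Y = y_i + Σ_{j≠i} y_j.
First-order condition: 45 − 2y_i − Σ_{j≠i} y_j = 0.
With identical fishing fleets, set every y_j = y: then 45 − 2y − 4y = 0, i.e. y = 45/6 = 7.5.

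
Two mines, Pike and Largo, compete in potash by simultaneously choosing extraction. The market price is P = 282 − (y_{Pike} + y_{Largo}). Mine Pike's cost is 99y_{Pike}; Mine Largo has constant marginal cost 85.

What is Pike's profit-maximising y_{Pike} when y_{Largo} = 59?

Mine Pike's profit: π = y_{Pike}(282 − (y_{Pike} + y_{Largo})) − 99y_{Pike}.
∂π/∂y_{Pike} = 183 − 2y_{Pike} − y_{Largo} = 0, so y_{Pike} = 91.5 − 0.5y_{Largo}.
At y_{Largo} = 59: y_{Pike} = 91.5 − 0.5·59 = 62.

62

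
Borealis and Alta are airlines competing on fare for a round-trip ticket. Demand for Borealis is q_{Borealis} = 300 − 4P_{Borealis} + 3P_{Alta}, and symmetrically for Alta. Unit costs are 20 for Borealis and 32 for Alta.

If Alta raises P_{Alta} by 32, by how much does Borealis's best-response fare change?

Borealis's profit: π = (P_{Borealis} − 20)(300 − 4P_{Borealis} + 3P_{Alta}).
∂π/∂P_{Borealis} = 380 − 8P_{Borealis} + 3P_{Alta} = 0 ⇒ P_{Borealis} = 47.5 + 0.375P_{Alta}.
The reaction-function slope is 0.375, so a 32-unit rise in P_{Alta} moves P_{Borealis} by 0.375 × 32 = 12. Borealis's best response rises — the actions are strategic complements.

12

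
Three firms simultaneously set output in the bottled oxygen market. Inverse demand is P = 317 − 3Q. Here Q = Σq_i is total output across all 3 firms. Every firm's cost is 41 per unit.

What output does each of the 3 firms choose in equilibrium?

A representative firm's profit is π_i = q_i(317 − 3Q) − 41q_i, with Q = q_i + Σ_{j≠i} q_j.
First-order condition: 276 − 6q_i − 3Σ_{j≠i} q_j = 0.
With identical firms, set every q_j = q: then 276 − 6q − 6q = 0, i.e. q = 276/12 = 23.

23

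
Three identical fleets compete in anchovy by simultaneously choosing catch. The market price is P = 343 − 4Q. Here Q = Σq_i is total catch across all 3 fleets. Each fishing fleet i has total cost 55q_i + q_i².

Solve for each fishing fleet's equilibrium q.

A representative fishing fleet's profit is π_i = q_i(343 − 4Q) − 55q_i − q_i², with Q = q_i + Σ_{j≠i} q_j.
First-order condition: 288 − 10q_i − 4Σ_{j≠i} q_j = 0.
In a symmetric equilibrium every fishing fleet chooses the same q, so Σ_{j≠i} q_j = 2q. The condition becomes 288 − 18q = 0, giving q = 288/18 = 16.

16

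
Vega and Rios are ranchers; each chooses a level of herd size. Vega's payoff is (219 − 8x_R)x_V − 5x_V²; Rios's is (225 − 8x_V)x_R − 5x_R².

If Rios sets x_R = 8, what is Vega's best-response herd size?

Expanding Vega's payoff: 219x_V − 8x_Rx_V − 5x_V².
∂π/∂x_V = 219 − 8x_R − 10x_V = 0, so x_V = 21.9 − 0.8x_R.
At x_R = 8: x_V = 21.9 − 0.8·8 = 15.5.

15.5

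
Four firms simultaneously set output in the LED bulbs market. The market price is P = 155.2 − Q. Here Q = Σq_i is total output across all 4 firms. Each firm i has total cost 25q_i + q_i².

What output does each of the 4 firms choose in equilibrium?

A representative firm's profit is π_i = q_i(155.2 − Q) − 25q_i − q_i², with Q = q_i + Σ_{j≠i} q_j.
First-order condition: 130.2 − 4q_i − Σ_{j≠i} q_j = 0.
Imposing symmetry (q_j = q for all j) turns Σ_{j≠i} q_j into 3q, so 130.2 = 7q and q = 18.6.

18.6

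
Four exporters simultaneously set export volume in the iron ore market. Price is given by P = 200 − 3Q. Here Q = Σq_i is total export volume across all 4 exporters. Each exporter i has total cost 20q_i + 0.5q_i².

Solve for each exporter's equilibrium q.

11.25

A representative exporter's profit is π_i = q_i(200 − 3Q) − 20q_i − 0.5q_i², with Q = q_i + Σ_{j≠i} q_j.
First-order condition: 180 − 7q_i − 3Σ_{j≠i} q_j = 0.
With identical exporters, set every q_j = q: then 180 − 7q − 9q = 0, i.e. q = 180/16 = 11.25.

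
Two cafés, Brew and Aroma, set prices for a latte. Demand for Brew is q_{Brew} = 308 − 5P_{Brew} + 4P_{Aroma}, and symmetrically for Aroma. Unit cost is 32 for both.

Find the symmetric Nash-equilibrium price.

78

Brew's profit: π = (P_{Brew} − 32)(308 − 5P_{Brew} + 4P_{Aroma}).
∂π/∂P_{Brew} = 468 − 10P_{Brew} + 4P_{Aroma} = 0 ⇒ P_{Brew} = 46.8 + 0.4P_{Aroma}.
The game is symmetric, so in equilibrium P_{Aroma} = P_{Brew}: the reaction function gives 0.6P_{Brew} = 46.8, hence P_{Brew} = 78.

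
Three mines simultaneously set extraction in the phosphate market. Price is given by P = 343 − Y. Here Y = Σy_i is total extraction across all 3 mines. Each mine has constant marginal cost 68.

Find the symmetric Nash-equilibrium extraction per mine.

68.75

A representative mine's profit is π_i = y_i(343 − Y) − 68y_i, with Y = y_i + Σ_{j≠i} y_j.
First-order condition: 275 − 2y_i − Σ_{j≠i} y_j = 0.
In a symmetric equilibrium every mine chooses the same y, so Σ_{j≠i} y_j = 2y. The condition becomes 275 − 4y = 0, giving y = 275/4 = 68.75.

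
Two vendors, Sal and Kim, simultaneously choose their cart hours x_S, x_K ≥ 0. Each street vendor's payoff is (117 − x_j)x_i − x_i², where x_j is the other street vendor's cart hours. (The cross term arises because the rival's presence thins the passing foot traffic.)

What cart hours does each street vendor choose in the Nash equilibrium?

Sal's payoff is (117 − x_K)x_S − x_S².
∂π/∂x_S = 117 − x_K − 2x_S = 0, so x_S = 58.5 − 0.5x_K.
The game is symmetric, so in equilibrium x_K = x_S: the reaction function gives 1.5x_S = 58.5, hence x_S = 39.

39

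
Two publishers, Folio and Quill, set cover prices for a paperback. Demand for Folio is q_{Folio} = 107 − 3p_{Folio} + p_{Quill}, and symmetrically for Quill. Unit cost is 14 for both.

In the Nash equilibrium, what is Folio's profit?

Folio's profit: π = (p_{Folio} − 14)(107 − 3p_{Folio} + p_{Quill}).
∂π/∂p_{Folio} = 149 − 6p_{Folio} + p_{Quill} = 0 ⇒ p_{Folio} = 149/6 + (1/6)p_{Quill}.
The game is symmetric, so in equilibrium p_{Quill} = p_{Folio}: the reaction function gives (5/6)p_{Folio} = 149/6, hence p_{Folio} = 29.8.
q_{Folio} = 107 − 3·29.8 + 29.8 = 47.4.
Profit = (29.8 − 14)·47.4 = 748.92.

748.92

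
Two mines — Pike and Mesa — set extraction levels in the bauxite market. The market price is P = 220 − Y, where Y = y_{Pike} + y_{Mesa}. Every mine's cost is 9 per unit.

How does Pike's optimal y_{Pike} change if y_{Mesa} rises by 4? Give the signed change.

-2

Mine Pike's profit: π = y_{Pike}(220 − (y_{Pike} + y_{Mesa})) − 9y_{Pike}.
∂π/∂y_{Pike} = 211 − 2y_{Pike} − y_{Mesa} = 0, so y_{Pike} = 105.5 − 0.5y_{Mesa}.
The reaction-function slope is −0.5, so a 4-unit rise in y_{Mesa} moves y_{Pike} by −0.5 × 4 = −2. Pike's best response falls — the actions are strategic substitutes.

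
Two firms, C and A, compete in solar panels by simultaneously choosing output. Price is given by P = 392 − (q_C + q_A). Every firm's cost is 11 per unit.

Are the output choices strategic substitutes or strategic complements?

Firm C's profit: π = q_C(392 − (q_C + q_A)) − 11q_C.
∂π/∂q_C = 381 − 2q_C − q_A = 0, so q_C = 190.5 − 0.5q_A.
The best-response slope dq_C/dq_A = −0.5 < 0: the reaction function is downward-sloping, so the choices are strategic substitutes.

strategic substitutes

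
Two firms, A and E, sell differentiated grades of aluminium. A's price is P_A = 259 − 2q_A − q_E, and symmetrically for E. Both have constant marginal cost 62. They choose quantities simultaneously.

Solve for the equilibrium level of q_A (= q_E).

39.4

Firm A's profit: π = q_A(259 − 2q_A − q_E) − 62q_A.
∂π/∂q_A = 197 − 4q_A − q_E = 0 ⇒ q_A = 49.25 − 0.25q_E.
The game is symmetric, so in equilibrium q_E = q_A: the reaction function gives 1.25q_A = 49.25, hence q_A = 39.4.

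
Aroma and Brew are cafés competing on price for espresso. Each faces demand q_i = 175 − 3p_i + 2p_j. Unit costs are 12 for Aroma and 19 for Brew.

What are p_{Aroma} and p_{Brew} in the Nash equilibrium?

54.0625, 56.6875

Aroma's profit: π = (p_{Aroma} − 12)(175 − 3p_{Aroma} + 2p_{Brew}).
∂π/∂p_{Aroma} = 211 − 6p_{Aroma} + 2p_{Brew} = 0 ⇒ p_{Aroma} = 211/6 + (1/3)p_{Brew}.
Similarly p_{Brew} = 116/3 + (1/3)p_{Aroma}.
Plugging p_{Brew} into Aroma's best response: p_{Aroma} = 211/6 + (1/3)(116/3 + (1/3)p_{Aroma}) ⇒ (8/9)p_{Aroma} = 865/18, so p_{Aroma} = 54.0625.
Then p_{Brew} = 116/3 + (1/3)·54.0625 = 56.6875.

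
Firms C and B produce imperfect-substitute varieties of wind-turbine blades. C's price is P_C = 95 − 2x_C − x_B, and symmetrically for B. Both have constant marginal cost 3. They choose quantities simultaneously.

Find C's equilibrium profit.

677.12

Firm C's profit: π = x_C(95 − 2x_C − x_B) − 3x_C.
∂π/∂x_C = 92 − 4x_C − x_B = 0 ⇒ x_C = 23 − 0.25x_B.
The game is symmetric, so in equilibrium x_B = x_C: the reaction function gives 1.25x_C = 23, hence x_C = 18.4.
P_C = 95 − 2·18.4 − 18.4 = 39.8.
Profit = (39.8 − 3)·18.4 = 677.12.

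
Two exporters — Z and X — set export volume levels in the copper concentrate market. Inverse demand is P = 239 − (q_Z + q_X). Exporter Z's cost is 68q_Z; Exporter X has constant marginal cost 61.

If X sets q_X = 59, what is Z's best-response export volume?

Exporter Z's profit: π = q_Z(239 − (q_Z + q_X)) − 68q_Z.
∂π/∂q_Z = 171 − 2q_Z − q_X = 0, so q_Z = 85.5 − 0.5q_X.
At q_X = 59: q_Z = 85.5 − 0.5·59 = 56.

56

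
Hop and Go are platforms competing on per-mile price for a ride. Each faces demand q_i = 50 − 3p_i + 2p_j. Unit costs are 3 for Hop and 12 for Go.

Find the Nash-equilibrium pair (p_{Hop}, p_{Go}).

Hop's profit: π = (p_{Hop} − 3)(50 − 3p_{Hop} + 2p_{Go}).
∂π/∂p_{Hop} = 59 − 6p_{Hop} + 2p_{Go} = 0 ⇒ p_{Hop} = 59/6 + (1/3)p_{Go}.
Similarly p_{Go} = 43/3 + (1/3)p_{Hop}.
Solving the two reaction functions simultaneously: (1 − (1/3)(1/3))p_{Hop} = 59/6 + (1/3)·(43/3), so (8/9)p_{Hop} = 263/18 and p_{Hop} = 16.4375.
Then p_{Go} = 43/3 + (1/3)·16.4375 = 19.8125.

16.4375, 19.8125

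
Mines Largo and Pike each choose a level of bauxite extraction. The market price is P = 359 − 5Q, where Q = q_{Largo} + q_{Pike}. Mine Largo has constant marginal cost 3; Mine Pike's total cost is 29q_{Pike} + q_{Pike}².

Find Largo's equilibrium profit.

Mine Largo's profit: π = q_{Largo}(359 − 5(q_{Largo} + q_{Pike})) − 3q_{Largo}.
∂π/∂q_{Largo} = 356 − 10q_{Largo} − 5q_{Pike} = 0, so q_{Largo} = 35.6 − 0.5q_{Pike}.
For Pike: ∂π/∂q_{Pike} = 330 − 12q_{Pike} − 5q_{Largo} = 0 ⇒ q_{Pike} = 27.5 − (5/12)q_{Largo}.
Plugging q_{Pike} into Largo's best response: q_{Largo} = 35.6 − 0.5(27.5 − (5/12)q_{Largo}) ⇒ (19/24)q_{Largo} = 21.85, so q_{Largo} = 27.6.
Then q_{Pike} = 27.5 − (5/12)·27.6 = 16.
Price P = 359 − 5·43.6 = 141.
Largo's profit: (141 − 3)·27.6 = 3808.8.

3808.8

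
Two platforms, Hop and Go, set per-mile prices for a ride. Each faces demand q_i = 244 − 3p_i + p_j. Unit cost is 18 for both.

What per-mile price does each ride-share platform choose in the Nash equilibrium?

Hop's profit: π = (p_{Hop} − 18)(244 − 3p_{Hop} + p_{Go}).
∂π/∂p_{Hop} = 298 − 6p_{Hop} + p_{Go} = 0 ⇒ p_{Hop} = 149/3 + (1/6)p_{Go}.
By symmetry p_{Go} = p_{Hop}; substituting into the reaction function, (5/6)p_{Hop} = 149/3 and p_{Hop} = 59.6.

59.6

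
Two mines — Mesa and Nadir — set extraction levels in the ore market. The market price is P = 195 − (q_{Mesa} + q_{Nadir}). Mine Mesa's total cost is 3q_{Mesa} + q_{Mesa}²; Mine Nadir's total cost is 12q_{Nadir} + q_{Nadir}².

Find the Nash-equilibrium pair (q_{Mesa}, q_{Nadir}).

Mine Mesa's profit: π = q_{Mesa}(195 − (q_{Mesa} + q_{Nadir})) − 3q_{Mesa} − q_{Mesa}².
∂π/∂q_{Mesa} = 192 − 4q_{Mesa} − q_{Nadir} = 0, so q_{Mesa} = 48 − 0.25q_{Nadir}.
By the same steps for Nadir: q_{Nadir} = 45.75 − 0.25q_{Mesa}.
Solving the two reaction functions simultaneously: (1 − (−0.25)(−0.25))q_{Mesa} = 48 − 0.25·45.75, so 0.9375q_{Mesa} = 36.5625 and q_{Mesa} = 39.
Then q_{Nadir} = 45.75 − 0.25·39 = 36.

39, 36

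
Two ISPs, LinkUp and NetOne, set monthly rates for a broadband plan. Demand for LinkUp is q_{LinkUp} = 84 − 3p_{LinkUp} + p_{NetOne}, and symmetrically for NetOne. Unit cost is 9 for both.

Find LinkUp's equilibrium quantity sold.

LinkUp's profit: π = (p_{LinkUp} − 9)(84 − 3p_{LinkUp} + p_{NetOne}).
∂π/∂p_{LinkUp} = 111 − 6p_{LinkUp} + p_{NetOne} = 0 ⇒ p_{LinkUp} = 18.5 + (1/6)p_{NetOne}.
Setting p_{LinkUp} = p_{NetOne} in the reaction function: p_{LinkUp} = 18.5 + (1/6)p_{LinkUp}, so p_{LinkUp} = 18.5 / (5/6) = 22.2.
q_{LinkUp} = 84 − 3·22.2 + 22.2 = 39.6.

39.6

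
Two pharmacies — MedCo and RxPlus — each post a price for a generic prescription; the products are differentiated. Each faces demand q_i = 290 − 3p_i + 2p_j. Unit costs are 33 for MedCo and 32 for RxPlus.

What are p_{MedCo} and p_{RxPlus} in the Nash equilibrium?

MedCo's profit: π = (p_{MedCo} − 33)(290 − 3p_{MedCo} + 2p_{RxPlus}).
∂π/∂p_{MedCo} = 389 − 6p_{MedCo} + 2p_{RxPlus} = 0 ⇒ p_{MedCo} = 389/6 + (1/3)p_{RxPlus}.
Similarly p_{RxPlus} = 193/3 + (1/3)p_{MedCo}.
Plugging p_{RxPlus} into MedCo's best response: p_{MedCo} = 389/6 + (1/3)(193/3 + (1/3)p_{MedCo}) ⇒ (8/9)p_{MedCo} = 1553/18, so p_{MedCo} = 97.0625.
Then p_{RxPlus} = 193/3 + (1/3)·97.0625 = 96.6875.

97.0625, 96.6875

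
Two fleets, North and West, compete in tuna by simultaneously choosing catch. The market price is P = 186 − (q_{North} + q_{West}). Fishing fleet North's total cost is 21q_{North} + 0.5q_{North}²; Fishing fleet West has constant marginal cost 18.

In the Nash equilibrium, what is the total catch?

100.2

Fishing fleet North's profit: π = q_{North}(186 − (q_{North} + q_{West})) − 21q_{North} − 0.5q_{North}².
∂π/∂q_{North} = 165 − 3q_{North} − q_{West} = 0, so q_{North} = 55 − (1/3)q_{West}.
For West: ∂π/∂q_{West} = 168 − 2q_{West} − q_{North} = 0 ⇒ q_{West} = 84 − 0.5q_{North}.
Solving the two reaction functions simultaneously: (1 − (−1/3)(−0.5))q_{North} = 55 − (1/3)·84, so (5/6)q_{North} = 27 and q_{North} = 32.4.
Then q_{West} = 84 − 0.5·32.4 = 67.8.
Total catch: 32.4 + 67.8 = 100.2.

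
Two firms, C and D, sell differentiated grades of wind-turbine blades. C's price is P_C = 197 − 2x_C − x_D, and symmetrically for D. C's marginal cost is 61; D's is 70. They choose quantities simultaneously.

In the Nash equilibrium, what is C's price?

Firm C's profit: π = x_C(197 − 2x_C − x_D) − 61x_C.
∂π/∂x_C = 136 − 4x_C − x_D = 0 ⇒ x_C = 34 − 0.25x_D.
Similarly x_D = 31.75 − 0.25x_C.
Plugging x_D into C's best response: x_C = 34 − 0.25(31.75 − 0.25x_C) ⇒ 0.9375x_C = 26.0625, so x_C = 27.8.
Then x_D = 31.75 − 0.25·27.8 = 24.8.
P_C = 197 − 2·27.8 − 24.8 = 116.6.

116.6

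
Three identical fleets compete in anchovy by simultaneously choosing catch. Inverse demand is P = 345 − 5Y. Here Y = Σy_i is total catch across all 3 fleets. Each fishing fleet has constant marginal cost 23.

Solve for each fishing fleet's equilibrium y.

A representative fishing fleet's profit is π_i = y_i(345 − 5Y) − 23y_i, with Y = y_i + Σ_{j≠i} y_j.
First-order condition: 322 − 10y_i − 5Σ_{j≠i} y_j = 0.
In a symmetric equilibrium every fishing fleet chooses the same y, so Σ_{j≠i} y_j = 2y. The condition becomes 322 − 20y = 0, giving y = 322/20 = 16.1.

16.1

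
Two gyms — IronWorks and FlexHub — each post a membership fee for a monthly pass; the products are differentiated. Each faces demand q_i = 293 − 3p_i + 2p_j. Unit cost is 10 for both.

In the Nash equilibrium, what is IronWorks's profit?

15016.6875

IronWorks's profit: π = (p_{IronWorks} − 10)(293 − 3p_{IronWorks} + 2p_{FlexHub}).
∂π/∂p_{IronWorks} = 323 − 6p_{IronWorks} + 2p_{FlexHub} = 0 ⇒ p_{IronWorks} = 323/6 + (1/3)p_{FlexHub}.
The game is symmetric, so in equilibrium p_{FlexHub} = p_{IronWorks}: the reaction function gives (2/3)p_{IronWorks} = 323/6, hence p_{IronWorks} = 80.75.
q_{IronWorks} = 293 − 3·80.75 + 2·80.75 = 212.25.
Profit = (80.75 − 10)·212.25 = 15016.6875.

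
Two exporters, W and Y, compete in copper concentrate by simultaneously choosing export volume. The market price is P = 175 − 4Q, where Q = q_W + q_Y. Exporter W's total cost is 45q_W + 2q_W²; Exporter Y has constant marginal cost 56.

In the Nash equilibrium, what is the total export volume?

Exporter W's profit: π = q_W(175 − 4(q_W + q_Y)) − 45q_W − 2q_W².
∂π/∂q_W = 130 − 12q_W − 4q_Y = 0, so q_W = 65/6 − (1/3)q_Y.
For Y: ∂π/∂q_Y = 119 − 8q_Y − 4q_W = 0 ⇒ q_Y = 14.875 − 0.5q_W.
Plugging q_Y into W's best response: q_W = 65/6 − (1/3)(14.875 − 0.5q_W) ⇒ (5/6)q_W = 5.875, so q_W = 7.05.
Then q_Y = 14.875 − 0.5·7.05 = 11.35.
Total export volume: 7.05 + 11.35 = 18.4.

18.4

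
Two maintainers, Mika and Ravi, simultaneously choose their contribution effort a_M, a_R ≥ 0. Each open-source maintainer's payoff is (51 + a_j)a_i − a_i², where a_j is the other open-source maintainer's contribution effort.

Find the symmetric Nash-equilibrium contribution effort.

51

Mika's payoff is (51 + a_R)a_M − a_M².
∂π/∂a_M = 51 + a_R − 2a_M = 0, so a_M = 25.5 + 0.5a_R.
By symmetry a_R = a_M; substituting into the reaction function, 0.5a_M = 25.5 and a_M = 51.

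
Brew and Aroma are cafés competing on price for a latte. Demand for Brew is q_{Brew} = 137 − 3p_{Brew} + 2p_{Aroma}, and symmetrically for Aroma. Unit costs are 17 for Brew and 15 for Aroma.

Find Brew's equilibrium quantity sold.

88.875

Brew's profit: π = (p_{Brew} − 17)(137 − 3p_{Brew} + 2p_{Aroma}).
∂π/∂p_{Brew} = 188 − 6p_{Brew} + 2p_{Aroma} = 0 ⇒ p_{Brew} = 94/3 + (1/3)p_{Aroma}.
Similarly p_{Aroma} = 91/3 + (1/3)p_{Brew}.
Solving the two reaction functions simultaneously: (1 − (1/3)(1/3))p_{Brew} = 94/3 + (1/3)·(91/3), so (8/9)p_{Brew} = 373/9 and p_{Brew} = 46.625.
Then p_{Aroma} = 91/3 + (1/3)·46.625 = 45.875.
q_{Brew} = 137 − 3·46.625 + 2·45.875 = 88.875.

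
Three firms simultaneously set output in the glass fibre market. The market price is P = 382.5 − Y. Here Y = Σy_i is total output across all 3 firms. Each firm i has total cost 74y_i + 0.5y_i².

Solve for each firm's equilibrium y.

A representative firm's profit is π_i = y_i(382.5 − Y) − 74y_i − 0.5y_i², with Y = y_i + Σ_{j≠i} y_j.
First-order condition: 308.5 − 3y_i − Σ_{j≠i} y_j = 0.
In a symmetric equilibrium every firm chooses the same y, so Σ_{j≠i} y_j = 2y. The condition becomes 308.5 − 5y = 0, giving y = 308.5/5 = 61.7.

61.7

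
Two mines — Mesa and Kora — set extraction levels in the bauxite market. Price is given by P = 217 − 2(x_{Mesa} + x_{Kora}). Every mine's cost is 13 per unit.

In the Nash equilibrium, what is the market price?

Mine Mesa's profit: π = x_{Mesa}(217 − 2(x_{Mesa} + x_{Kora})) − 13x_{Mesa}.
∂π/∂x_{Mesa} = 204 − 4x_{Mesa} − 2x_{Kora} = 0, so x_{Mesa} = 51 − 0.5x_{Kora}.
The game is symmetric, so in equilibrium x_{Kora} = x_{Mesa}: the reaction function gives 1.5x_{Mesa} = 51, hence x_{Mesa} = 34.
Equilibrium price: P = 217 − 2·68 = 81.

81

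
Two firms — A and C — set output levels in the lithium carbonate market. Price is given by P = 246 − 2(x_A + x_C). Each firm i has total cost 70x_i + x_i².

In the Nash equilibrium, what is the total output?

Firm A's profit: π = x_A(246 − 2(x_A + x_C)) − 70x_A − x_A².
∂π/∂x_A = 176 − 6x_A − 2x_C = 0, so x_A = 88/3 − (1/3)x_C.
The game is symmetric, so in equilibrium x_C = x_A: the reaction function gives (4/3)x_A = 88/3, hence x_A = 22.
Total output: 22 + 22 = 44.

44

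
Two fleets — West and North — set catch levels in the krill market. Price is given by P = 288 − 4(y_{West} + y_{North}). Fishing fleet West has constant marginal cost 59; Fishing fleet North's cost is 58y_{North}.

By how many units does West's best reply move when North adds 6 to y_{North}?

Fishing fleet West's profit: π = y_{West}(288 − 4(y_{West} + y_{North})) − 59y_{West}.
∂π/∂y_{West} = 229 − 8y_{West} − 4y_{North} = 0, so y_{West} = 28.625 − 0.5y_{North}.
The reaction-function slope is −0.5, so a 6-unit rise in y_{North} moves y_{West} by −0.5 × 6 = −3. West's best response falls — the actions are strategic substitutes.

-3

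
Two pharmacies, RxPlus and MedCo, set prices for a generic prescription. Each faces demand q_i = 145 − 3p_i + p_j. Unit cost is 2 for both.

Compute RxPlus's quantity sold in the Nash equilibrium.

84.6

RxPlus's profit: π = (p_{RxPlus} − 2)(145 − 3p_{RxPlus} + p_{MedCo}).
∂π/∂p_{RxPlus} = 151 − 6p_{RxPlus} + p_{MedCo} = 0 ⇒ p_{RxPlus} = 151/6 + (1/6)p_{MedCo}.
By symmetry p_{MedCo} = p_{RxPlus}; substituting into the reaction function, (5/6)p_{RxPlus} = 151/6 and p_{RxPlus} = 30.2.
q_{RxPlus} = 145 − 3·30.2 + 30.2 = 84.6.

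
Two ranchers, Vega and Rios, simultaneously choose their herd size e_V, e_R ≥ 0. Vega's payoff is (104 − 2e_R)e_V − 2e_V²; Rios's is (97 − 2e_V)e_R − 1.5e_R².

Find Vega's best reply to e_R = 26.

13

Expanding Vega's payoff: 104e_V − 2e_Re_V − 2e_V².
∂π/∂e_V = 104 − 2e_R − 4e_V = 0, so e_V = 26 − 0.5e_R.
At e_R = 26: e_V = 26 − 0.5·26 = 13.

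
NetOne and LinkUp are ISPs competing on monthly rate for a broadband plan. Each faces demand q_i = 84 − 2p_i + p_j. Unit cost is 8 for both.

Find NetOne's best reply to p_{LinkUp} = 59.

NetOne's profit: π = (p_{NetOne} − 8)(84 − 2p_{NetOne} + p_{LinkUp}).
∂π/∂p_{NetOne} = 100 − 4p_{NetOne} + p_{LinkUp} = 0 ⇒ p_{NetOne} = 25 + 0.25p_{LinkUp}.
At p_{LinkUp} = 59: p_{NetOne} = 25 + 0.25·59 = 39.75.

39.75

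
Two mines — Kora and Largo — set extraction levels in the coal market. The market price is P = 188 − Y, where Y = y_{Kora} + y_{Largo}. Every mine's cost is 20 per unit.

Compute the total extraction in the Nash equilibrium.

Mine Kora's profit: π = y_{Kora}(188 − (y_{Kora} + y_{Largo})) − 20y_{Kora}.
∂π/∂y_{Kora} = 168 − 2y_{Kora} − y_{Largo} = 0, so y_{Kora} = 84 − 0.5y_{Largo}.
Setting y_{Kora} = y_{Largo} in the reaction function: y_{Kora} = 84 − 0.5y_{Kora}, so y_{Kora} = 84 / 1.5 = 56.
Total extraction: 56 + 56 = 112.

112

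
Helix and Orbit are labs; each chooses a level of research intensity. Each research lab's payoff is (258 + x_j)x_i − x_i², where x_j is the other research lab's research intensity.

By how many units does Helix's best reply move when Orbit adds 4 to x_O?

Helix's payoff is (258 + x_O)x_H − x_H².
∂π/∂x_H = 258 + x_O − 2x_H = 0, so x_H = 129 + 0.5x_O.
The reaction-function slope is 0.5, so a 4-unit rise in x_O moves x_H by 0.5 × 4 = 2. Helix's best response rises — the actions are strategic complements.

2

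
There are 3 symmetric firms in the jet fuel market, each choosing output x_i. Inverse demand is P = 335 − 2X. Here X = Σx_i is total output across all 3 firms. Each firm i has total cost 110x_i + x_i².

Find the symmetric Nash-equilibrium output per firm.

22.5

A representative firm's profit is π_i = x_i(335 − 2X) − 110x_i − x_i², with X = x_i + Σ_{j≠i} x_j.
First-order condition: 225 − 6x_i − 2Σ_{j≠i} x_j = 0.
In a symmetric equilibrium every firm chooses the same x, so Σ_{j≠i} x_j = 2x. The condition becomes 225 − 10x = 0, giving x = 225/10 = 22.5.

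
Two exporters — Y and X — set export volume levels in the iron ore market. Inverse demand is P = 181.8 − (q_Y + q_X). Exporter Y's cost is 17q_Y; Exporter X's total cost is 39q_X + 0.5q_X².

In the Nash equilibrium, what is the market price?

87.32

Exporter Y's profit: π = q_Y(181.8 − (q_Y + q_X)) − 17q_Y.
∂π/∂q_Y = 164.8 − 2q_Y − q_X = 0, so q_Y = 82.4 − 0.5q_X.
For X: ∂π/∂q_X = 142.8 − 3q_X − q_Y = 0 ⇒ q_X = 47.6 − (1/3)q_Y.
Substituting the second reaction function into the first: q_Y = 82.4 − 0.5(47.6 − (1/3)q_Y), which gives (5/6)q_Y = 58.6 ⇒ q_Y = 70.32.
Then q_X = 47.6 − (1/3)·70.32 = 24.16.
Equilibrium price: P = 181.8 − 94.48 = 87.32.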